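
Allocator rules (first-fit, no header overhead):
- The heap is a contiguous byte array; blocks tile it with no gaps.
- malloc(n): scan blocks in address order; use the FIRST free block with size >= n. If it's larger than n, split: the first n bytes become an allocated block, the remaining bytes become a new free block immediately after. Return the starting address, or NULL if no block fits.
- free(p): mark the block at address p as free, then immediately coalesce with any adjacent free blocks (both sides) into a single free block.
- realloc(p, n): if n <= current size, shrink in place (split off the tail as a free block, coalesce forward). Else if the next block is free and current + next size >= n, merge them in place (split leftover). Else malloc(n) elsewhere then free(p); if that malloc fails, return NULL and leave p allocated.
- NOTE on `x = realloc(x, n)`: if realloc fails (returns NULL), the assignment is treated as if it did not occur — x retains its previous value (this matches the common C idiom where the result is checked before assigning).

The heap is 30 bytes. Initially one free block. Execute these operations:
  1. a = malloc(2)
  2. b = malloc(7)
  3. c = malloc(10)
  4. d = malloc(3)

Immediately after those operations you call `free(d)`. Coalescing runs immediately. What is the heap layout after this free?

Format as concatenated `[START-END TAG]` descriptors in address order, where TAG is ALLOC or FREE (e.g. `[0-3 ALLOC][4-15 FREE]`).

Op 1: a = malloc(2) -> a = 0; heap: [0-1 ALLOC][2-29 FREE]
Op 2: b = malloc(7) -> b = 2; heap: [0-1 ALLOC][2-8 ALLOC][9-29 FREE]
Op 3: c = malloc(10) -> c = 9; heap: [0-1 ALLOC][2-8 ALLOC][9-18 ALLOC][19-29 FREE]
Op 4: d = malloc(3) -> d = 19; heap: [0-1 ALLOC][2-8 ALLOC][9-18 ALLOC][19-21 ALLOC][22-29 FREE]
free(d): d = 19 -> block [19-21 ALLOC]; mark free, coalesce with adjacent free neighbors -> [0-1 ALLOC][2-8 ALLOC][9-18 ALLOC][19-29 FREE]

Answer: [0-1 ALLOC][2-8 ALLOC][9-18 ALLOC][19-29 FREE]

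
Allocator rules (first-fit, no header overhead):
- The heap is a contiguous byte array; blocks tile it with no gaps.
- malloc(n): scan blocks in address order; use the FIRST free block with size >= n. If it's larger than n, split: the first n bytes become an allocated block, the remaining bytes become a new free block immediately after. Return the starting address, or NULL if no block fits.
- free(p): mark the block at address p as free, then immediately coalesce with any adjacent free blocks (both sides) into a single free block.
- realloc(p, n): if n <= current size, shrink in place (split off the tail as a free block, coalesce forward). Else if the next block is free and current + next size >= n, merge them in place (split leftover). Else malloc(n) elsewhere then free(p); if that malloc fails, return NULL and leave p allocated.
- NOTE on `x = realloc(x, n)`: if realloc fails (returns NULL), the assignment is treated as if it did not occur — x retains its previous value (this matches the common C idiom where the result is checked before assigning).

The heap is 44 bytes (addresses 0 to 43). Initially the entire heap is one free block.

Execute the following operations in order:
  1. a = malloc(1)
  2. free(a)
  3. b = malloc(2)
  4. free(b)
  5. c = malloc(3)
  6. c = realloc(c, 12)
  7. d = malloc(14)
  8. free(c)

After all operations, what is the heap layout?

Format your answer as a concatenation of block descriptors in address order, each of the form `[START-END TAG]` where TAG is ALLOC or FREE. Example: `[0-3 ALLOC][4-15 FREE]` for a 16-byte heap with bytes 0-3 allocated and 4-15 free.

Answer: [0-11 FREE][12-25 ALLOC][26-43 FREE]

Derivation:
Op 1: a = malloc(1) -> a = 0; heap: [0-0 ALLOC][1-43 FREE]
Op 2: free(a) -> (freed a); heap: [0-43 FREE]
Op 3: b = malloc(2) -> b = 0; heap: [0-1 ALLOC][2-43 FREE]
Op 4: free(b) -> (freed b); heap: [0-43 FREE]
Op 5: c = malloc(3) -> c = 0; heap: [0-2 ALLOC][3-43 FREE]
Op 6: c = realloc(c, 12) -> c = 0; heap: [0-11 ALLOC][12-43 FREE]
Op 7: d = malloc(14) -> d = 12; heap: [0-11 ALLOC][12-25 ALLOC][26-43 FREE]
Op 8: free(c) -> (freed c); heap: [0-11 FREE][12-25 ALLOC][26-43 FREE]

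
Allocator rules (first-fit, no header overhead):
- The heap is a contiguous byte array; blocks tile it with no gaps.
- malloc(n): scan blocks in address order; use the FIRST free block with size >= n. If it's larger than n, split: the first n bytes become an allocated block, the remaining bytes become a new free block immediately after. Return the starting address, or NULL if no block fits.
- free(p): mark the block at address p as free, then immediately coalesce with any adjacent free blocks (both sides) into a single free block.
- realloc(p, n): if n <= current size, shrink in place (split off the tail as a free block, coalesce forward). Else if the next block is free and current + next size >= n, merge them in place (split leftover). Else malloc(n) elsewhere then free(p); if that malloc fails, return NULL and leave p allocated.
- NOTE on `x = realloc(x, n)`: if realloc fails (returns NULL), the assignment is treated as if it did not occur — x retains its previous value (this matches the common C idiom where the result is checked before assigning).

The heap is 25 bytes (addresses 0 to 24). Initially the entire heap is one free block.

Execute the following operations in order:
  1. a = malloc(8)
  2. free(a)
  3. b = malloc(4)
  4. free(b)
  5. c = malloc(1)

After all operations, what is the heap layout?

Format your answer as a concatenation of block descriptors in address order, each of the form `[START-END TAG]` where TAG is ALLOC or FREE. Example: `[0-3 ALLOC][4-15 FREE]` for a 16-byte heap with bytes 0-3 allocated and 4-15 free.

Op 1: a = malloc(8) -> a = 0; heap: [0-7 ALLOC][8-24 FREE]
Op 2: free(a) -> (freed a); heap: [0-24 FREE]
Op 3: b = malloc(4) -> b = 0; heap: [0-3 ALLOC][4-24 FREE]
Op 4: free(b) -> (freed b); heap: [0-24 FREE]
Op 5: c = malloc(1) -> c = 0; heap: [0-0 ALLOC][1-24 FREE]

Answer: [0-0 ALLOC][1-24 FREE]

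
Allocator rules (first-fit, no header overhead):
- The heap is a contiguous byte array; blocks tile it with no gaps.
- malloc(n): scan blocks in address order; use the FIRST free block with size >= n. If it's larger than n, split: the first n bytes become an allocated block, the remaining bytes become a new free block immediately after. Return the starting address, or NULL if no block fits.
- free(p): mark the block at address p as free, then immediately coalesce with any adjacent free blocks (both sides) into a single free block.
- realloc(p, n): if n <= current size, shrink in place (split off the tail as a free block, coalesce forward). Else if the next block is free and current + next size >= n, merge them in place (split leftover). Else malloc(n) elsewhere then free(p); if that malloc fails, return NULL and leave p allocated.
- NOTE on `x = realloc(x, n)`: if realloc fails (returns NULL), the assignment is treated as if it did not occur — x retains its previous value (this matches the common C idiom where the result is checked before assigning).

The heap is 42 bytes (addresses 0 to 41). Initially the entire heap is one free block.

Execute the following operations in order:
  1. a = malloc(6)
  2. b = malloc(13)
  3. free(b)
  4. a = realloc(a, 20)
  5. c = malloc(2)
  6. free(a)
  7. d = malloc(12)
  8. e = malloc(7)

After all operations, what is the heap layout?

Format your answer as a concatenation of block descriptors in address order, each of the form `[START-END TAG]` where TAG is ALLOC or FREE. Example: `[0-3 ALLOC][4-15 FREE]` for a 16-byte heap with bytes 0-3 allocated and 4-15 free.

Op 1: a = malloc(6) -> a = 0; heap: [0-5 ALLOC][6-41 FREE]
Op 2: b = malloc(13) -> b = 6; heap: [0-5 ALLOC][6-18 ALLOC][19-41 FREE]
Op 3: free(b) -> (freed b); heap: [0-5 ALLOC][6-41 FREE]
Op 4: a = realloc(a, 20) -> a = 0; heap: [0-19 ALLOC][20-41 FREE]
Op 5: c = malloc(2) -> c = 20; heap: [0-19 ALLOC][20-21 ALLOC][22-41 FREE]
Op 6: free(a) -> (freed a); heap: [0-19 FREE][20-21 ALLOC][22-41 FREE]
Op 7: d = malloc(12) -> d = 0; heap: [0-11 ALLOC][12-19 FREE][20-21 ALLOC][22-41 FREE]
Op 8: e = malloc(7) -> e = 12; heap: [0-11 ALLOC][12-18 ALLOC][19-19 FREE][20-21 ALLOC][22-41 FREE]

Answer: [0-11 ALLOC][12-18 ALLOC][19-19 FREE][20-21 ALLOC][22-41 FREE]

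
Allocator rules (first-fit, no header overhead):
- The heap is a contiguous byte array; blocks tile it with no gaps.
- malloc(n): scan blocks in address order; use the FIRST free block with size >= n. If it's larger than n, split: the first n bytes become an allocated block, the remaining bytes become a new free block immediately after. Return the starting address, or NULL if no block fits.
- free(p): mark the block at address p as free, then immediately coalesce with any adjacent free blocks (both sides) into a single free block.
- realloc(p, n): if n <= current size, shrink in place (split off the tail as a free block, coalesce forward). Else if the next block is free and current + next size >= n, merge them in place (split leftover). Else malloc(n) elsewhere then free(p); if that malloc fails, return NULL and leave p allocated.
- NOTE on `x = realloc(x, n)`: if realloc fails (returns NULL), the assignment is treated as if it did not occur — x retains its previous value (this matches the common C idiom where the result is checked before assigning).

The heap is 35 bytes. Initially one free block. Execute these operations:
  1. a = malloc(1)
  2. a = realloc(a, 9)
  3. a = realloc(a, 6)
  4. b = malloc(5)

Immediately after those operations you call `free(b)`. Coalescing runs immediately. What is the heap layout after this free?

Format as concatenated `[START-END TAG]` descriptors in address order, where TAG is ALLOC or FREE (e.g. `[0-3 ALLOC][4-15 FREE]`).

Op 1: a = malloc(1) -> a = 0; heap: [0-0 ALLOC][1-34 FREE]
Op 2: a = realloc(a, 9) -> a = 0; heap: [0-8 ALLOC][9-34 FREE]
Op 3: a = realloc(a, 6) -> a = 0; heap: [0-5 ALLOC][6-34 FREE]
Op 4: b = malloc(5) -> b = 6; heap: [0-5 ALLOC][6-10 ALLOC][11-34 FREE]
free(b): b = 6 -> block [6-10 ALLOC]; mark free, coalesce with adjacent free neighbors -> [0-5 ALLOC][6-34 FREE]

Answer: [0-5 ALLOC][6-34 FREE]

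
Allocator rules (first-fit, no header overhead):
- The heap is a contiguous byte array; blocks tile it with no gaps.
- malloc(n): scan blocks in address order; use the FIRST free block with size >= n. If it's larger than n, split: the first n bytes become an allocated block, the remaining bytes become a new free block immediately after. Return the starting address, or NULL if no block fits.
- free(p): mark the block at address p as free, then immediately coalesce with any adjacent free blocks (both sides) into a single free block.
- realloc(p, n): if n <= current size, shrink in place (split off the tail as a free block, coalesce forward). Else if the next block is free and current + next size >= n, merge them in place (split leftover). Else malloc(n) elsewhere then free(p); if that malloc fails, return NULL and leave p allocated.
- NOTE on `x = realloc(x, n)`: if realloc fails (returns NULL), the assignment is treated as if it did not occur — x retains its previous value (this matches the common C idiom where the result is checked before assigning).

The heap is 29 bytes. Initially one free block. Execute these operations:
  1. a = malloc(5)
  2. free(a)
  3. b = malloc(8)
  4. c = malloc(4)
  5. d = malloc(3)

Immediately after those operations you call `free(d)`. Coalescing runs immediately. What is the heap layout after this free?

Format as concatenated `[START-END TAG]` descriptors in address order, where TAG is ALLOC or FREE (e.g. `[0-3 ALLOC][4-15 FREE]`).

Op 1: a = malloc(5) -> a = 0; heap: [0-4 ALLOC][5-28 FREE]
Op 2: free(a) -> (freed a); heap: [0-28 FREE]
Op 3: b = malloc(8) -> b = 0; heap: [0-7 ALLOC][8-28 FREE]
Op 4: c = malloc(4) -> c = 8; heap: [0-7 ALLOC][8-11 ALLOC][12-28 FREE]
Op 5: d = malloc(3) -> d = 12; heap: [0-7 ALLOC][8-11 ALLOC][12-14 ALLOC][15-28 FREE]
free(d): d = 12 -> block [12-14 ALLOC]; mark free, coalesce with adjacent free neighbors -> [0-7 ALLOC][8-11 ALLOC][12-28 FREE]

Answer: [0-7 ALLOC][8-11 ALLOC][12-28 FREE]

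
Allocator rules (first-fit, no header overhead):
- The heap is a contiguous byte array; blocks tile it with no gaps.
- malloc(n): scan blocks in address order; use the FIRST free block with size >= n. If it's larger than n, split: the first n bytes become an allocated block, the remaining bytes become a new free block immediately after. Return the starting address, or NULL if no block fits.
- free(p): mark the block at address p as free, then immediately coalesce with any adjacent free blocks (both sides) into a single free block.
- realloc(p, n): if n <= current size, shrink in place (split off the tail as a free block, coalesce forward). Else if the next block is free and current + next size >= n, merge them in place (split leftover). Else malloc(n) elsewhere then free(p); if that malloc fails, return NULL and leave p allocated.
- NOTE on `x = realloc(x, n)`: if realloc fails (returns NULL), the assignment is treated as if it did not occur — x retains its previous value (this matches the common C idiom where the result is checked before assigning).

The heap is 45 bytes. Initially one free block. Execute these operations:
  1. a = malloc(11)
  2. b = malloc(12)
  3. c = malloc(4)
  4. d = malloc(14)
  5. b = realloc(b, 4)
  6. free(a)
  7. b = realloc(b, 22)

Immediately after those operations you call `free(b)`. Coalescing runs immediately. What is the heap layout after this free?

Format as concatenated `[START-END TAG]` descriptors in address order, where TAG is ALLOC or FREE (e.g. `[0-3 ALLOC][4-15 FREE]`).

Answer: [0-22 FREE][23-26 ALLOC][27-40 ALLOC][41-44 FREE]

Derivation:
Op 1: a = malloc(11) -> a = 0; heap: [0-10 ALLOC][11-44 FREE]
Op 2: b = malloc(12) -> b = 11; heap: [0-10 ALLOC][11-22 ALLOC][23-44 FREE]
Op 3: c = malloc(4) -> c = 23; heap: [0-10 ALLOC][11-22 ALLOC][23-26 ALLOC][27-44 FREE]
Op 4: d = malloc(14) -> d = 27; heap: [0-10 ALLOC][11-22 ALLOC][23-26 ALLOC][27-40 ALLOC][41-44 FREE]
Op 5: b = realloc(b, 4) -> b = 11; heap: [0-10 ALLOC][11-14 ALLOC][15-22 FREE][23-26 ALLOC][27-40 ALLOC][41-44 FREE]
Op 6: free(a) -> (freed a); heap: [0-10 FREE][11-14 ALLOC][15-22 FREE][23-26 ALLOC][27-40 ALLOC][41-44 FREE]
Op 7: b = realloc(b, 22) -> NULL (b unchanged); heap: [0-10 FREE][11-14 ALLOC][15-22 FREE][23-26 ALLOC][27-40 ALLOC][41-44 FREE]
free(b): b = 11 -> block [11-14 ALLOC]; mark free, coalesce with adjacent free neighbors -> [0-22 FREE][23-26 ALLOC][27-40 ALLOC][41-44 FREE]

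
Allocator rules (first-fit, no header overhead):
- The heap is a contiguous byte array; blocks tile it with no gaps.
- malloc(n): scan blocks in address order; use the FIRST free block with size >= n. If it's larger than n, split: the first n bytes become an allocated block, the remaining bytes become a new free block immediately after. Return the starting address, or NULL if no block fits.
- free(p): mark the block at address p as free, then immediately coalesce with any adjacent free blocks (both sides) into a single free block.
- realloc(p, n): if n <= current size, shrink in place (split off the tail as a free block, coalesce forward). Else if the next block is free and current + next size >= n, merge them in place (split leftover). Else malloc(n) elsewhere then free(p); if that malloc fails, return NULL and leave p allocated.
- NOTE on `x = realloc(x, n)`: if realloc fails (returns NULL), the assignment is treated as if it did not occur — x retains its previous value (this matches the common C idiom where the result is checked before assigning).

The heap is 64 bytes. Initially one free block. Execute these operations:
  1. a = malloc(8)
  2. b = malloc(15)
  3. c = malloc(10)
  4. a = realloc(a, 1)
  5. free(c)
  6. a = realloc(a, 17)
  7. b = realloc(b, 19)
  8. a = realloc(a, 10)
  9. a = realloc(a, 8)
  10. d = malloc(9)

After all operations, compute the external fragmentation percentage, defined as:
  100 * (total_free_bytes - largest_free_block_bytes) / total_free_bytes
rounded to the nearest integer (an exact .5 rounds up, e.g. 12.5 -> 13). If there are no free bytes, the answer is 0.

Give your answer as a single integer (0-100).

Op 1: a = malloc(8) -> a = 0; heap: [0-7 ALLOC][8-63 FREE]
Op 2: b = malloc(15) -> b = 8; heap: [0-7 ALLOC][8-22 ALLOC][23-63 FREE]
Op 3: c = malloc(10) -> c = 23; heap: [0-7 ALLOC][8-22 ALLOC][23-32 ALLOC][33-63 FREE]
Op 4: a = realloc(a, 1) -> a = 0; heap: [0-0 ALLOC][1-7 FREE][8-22 ALLOC][23-32 ALLOC][33-63 FREE]
Op 5: free(c) -> (freed c); heap: [0-0 ALLOC][1-7 FREE][8-22 ALLOC][23-63 FREE]
Op 6: a = realloc(a, 17) -> a = 23; heap: [0-7 FREE][8-22 ALLOC][23-39 ALLOC][40-63 FREE]
Op 7: b = realloc(b, 19) -> b = 40; heap: [0-22 FREE][23-39 ALLOC][40-58 ALLOC][59-63 FREE]
Op 8: a = realloc(a, 10) -> a = 23; heap: [0-22 FREE][23-32 ALLOC][33-39 FREE][40-58 ALLOC][59-63 FREE]
Op 9: a = realloc(a, 8) -> a = 23; heap: [0-22 FREE][23-30 ALLOC][31-39 FREE][40-58 ALLOC][59-63 FREE]
Op 10: d = malloc(9) -> d = 0; heap: [0-8 ALLOC][9-22 FREE][23-30 ALLOC][31-39 FREE][40-58 ALLOC][59-63 FREE]
Free blocks: [14 9 5] total_free=28 largest=14 -> 100*(28-14)/28 = 1400/28 = 50

Answer: 50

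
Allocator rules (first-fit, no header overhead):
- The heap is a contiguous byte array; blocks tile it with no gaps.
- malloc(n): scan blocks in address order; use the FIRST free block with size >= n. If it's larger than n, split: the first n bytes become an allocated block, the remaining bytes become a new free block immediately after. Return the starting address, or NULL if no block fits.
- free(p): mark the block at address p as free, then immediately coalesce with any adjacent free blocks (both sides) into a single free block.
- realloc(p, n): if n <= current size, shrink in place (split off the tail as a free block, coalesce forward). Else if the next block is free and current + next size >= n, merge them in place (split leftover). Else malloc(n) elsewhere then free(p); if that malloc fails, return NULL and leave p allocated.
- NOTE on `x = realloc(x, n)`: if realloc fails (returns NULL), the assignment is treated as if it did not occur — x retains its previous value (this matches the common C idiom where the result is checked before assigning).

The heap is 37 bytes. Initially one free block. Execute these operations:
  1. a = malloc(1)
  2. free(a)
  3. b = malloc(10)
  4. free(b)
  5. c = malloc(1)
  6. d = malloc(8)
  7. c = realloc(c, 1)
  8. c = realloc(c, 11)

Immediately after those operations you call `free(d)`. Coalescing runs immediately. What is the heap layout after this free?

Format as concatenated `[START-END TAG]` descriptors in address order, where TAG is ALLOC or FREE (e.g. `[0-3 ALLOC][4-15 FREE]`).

Answer: [0-8 FREE][9-19 ALLOC][20-36 FREE]

Derivation:
Op 1: a = malloc(1) -> a = 0; heap: [0-0 ALLOC][1-36 FREE]
Op 2: free(a) -> (freed a); heap: [0-36 FREE]
Op 3: b = malloc(10) -> b = 0; heap: [0-9 ALLOC][10-36 FREE]
Op 4: free(b) -> (freed b); heap: [0-36 FREE]
Op 5: c = malloc(1) -> c = 0; heap: [0-0 ALLOC][1-36 FREE]
Op 6: d = malloc(8) -> d = 1; heap: [0-0 ALLOC][1-8 ALLOC][9-36 FREE]
Op 7: c = realloc(c, 1) -> c = 0; heap: [0-0 ALLOC][1-8 ALLOC][9-36 FREE]
Op 8: c = realloc(c, 11) -> c = 9; heap: [0-0 FREE][1-8 ALLOC][9-19 ALLOC][20-36 FREE]
free(d): d = 1 -> block [1-8 ALLOC]; mark free, coalesce with adjacent free neighbors -> [0-8 FREE][9-19 ALLOC][20-36 FREE]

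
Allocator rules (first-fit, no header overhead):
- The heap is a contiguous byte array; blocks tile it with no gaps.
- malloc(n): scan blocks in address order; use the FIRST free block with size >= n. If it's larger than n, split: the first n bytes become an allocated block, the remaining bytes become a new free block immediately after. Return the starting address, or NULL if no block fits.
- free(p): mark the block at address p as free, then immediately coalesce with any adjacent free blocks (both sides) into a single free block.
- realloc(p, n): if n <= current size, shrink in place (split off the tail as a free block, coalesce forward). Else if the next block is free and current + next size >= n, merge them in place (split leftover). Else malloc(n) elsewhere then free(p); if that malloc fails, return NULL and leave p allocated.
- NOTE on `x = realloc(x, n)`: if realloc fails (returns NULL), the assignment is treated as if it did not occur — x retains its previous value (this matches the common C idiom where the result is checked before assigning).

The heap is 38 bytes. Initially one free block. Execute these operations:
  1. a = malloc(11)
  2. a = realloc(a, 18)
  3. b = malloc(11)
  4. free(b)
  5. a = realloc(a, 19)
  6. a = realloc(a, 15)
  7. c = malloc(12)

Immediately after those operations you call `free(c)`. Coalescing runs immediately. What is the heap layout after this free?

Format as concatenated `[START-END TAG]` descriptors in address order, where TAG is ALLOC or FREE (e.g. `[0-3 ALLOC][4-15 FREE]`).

Answer: [0-14 ALLOC][15-37 FREE]

Derivation:
Op 1: a = malloc(11) -> a = 0; heap: [0-10 ALLOC][11-37 FREE]
Op 2: a = realloc(a, 18) -> a = 0; heap: [0-17 ALLOC][18-37 FREE]
Op 3: b = malloc(11) -> b = 18; heap: [0-17 ALLOC][18-28 ALLOC][29-37 FREE]
Op 4: free(b) -> (freed b); heap: [0-17 ALLOC][18-37 FREE]
Op 5: a = realloc(a, 19) -> a = 0; heap: [0-18 ALLOC][19-37 FREE]
Op 6: a = realloc(a, 15) -> a = 0; heap: [0-14 ALLOC][15-37 FREE]
Op 7: c = malloc(12) -> c = 15; heap: [0-14 ALLOC][15-26 ALLOC][27-37 FREE]
free(c): c = 15 -> block [15-26 ALLOC]; mark free, coalesce with adjacent free neighbors -> [0-14 ALLOC][15-37 FREE]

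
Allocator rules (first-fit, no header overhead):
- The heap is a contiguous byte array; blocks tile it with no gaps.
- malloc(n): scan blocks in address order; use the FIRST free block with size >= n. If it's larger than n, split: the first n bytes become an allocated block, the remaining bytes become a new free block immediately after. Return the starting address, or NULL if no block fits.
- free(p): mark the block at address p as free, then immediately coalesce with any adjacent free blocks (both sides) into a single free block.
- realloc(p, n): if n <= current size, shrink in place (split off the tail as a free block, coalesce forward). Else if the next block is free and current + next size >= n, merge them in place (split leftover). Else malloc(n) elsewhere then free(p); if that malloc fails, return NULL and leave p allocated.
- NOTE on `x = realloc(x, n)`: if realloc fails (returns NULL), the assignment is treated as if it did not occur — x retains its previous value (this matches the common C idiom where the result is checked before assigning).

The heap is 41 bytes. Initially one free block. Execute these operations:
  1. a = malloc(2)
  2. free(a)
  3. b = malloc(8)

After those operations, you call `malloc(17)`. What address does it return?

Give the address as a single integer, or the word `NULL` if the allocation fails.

Answer: 8

Derivation:
Op 1: a = malloc(2) -> a = 0; heap: [0-1 ALLOC][2-40 FREE]
Op 2: free(a) -> (freed a); heap: [0-40 FREE]
Op 3: b = malloc(8) -> b = 0; heap: [0-7 ALLOC][8-40 FREE]
malloc(17): first-fit scan over [0-7 ALLOC][8-40 FREE] -> 8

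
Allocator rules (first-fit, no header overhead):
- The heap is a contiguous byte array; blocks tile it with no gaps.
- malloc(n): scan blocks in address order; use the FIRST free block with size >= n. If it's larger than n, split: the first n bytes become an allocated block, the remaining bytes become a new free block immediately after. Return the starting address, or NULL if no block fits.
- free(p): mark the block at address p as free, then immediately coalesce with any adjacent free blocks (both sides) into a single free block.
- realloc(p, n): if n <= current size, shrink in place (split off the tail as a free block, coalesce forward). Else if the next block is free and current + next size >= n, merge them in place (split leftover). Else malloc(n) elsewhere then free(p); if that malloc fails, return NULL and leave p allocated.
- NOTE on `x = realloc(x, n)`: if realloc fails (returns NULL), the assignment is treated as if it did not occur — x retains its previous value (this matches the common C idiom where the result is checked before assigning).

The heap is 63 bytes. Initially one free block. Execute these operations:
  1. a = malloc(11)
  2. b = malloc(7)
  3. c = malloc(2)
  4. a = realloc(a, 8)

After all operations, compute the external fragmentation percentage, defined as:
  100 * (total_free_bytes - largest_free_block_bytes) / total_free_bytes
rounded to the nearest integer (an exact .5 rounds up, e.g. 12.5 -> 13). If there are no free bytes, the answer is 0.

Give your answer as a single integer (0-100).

Op 1: a = malloc(11) -> a = 0; heap: [0-10 ALLOC][11-62 FREE]
Op 2: b = malloc(7) -> b = 11; heap: [0-10 ALLOC][11-17 ALLOC][18-62 FREE]
Op 3: c = malloc(2) -> c = 18; heap: [0-10 ALLOC][11-17 ALLOC][18-19 ALLOC][20-62 FREE]
Op 4: a = realloc(a, 8) -> a = 0; heap: [0-7 ALLOC][8-10 FREE][11-17 ALLOC][18-19 ALLOC][20-62 FREE]
Free blocks: [3 43] total_free=46 largest=43 -> 100*(46-43)/46 = 300/46 ≈ 6.522 -> rounds to 7

Answer: 7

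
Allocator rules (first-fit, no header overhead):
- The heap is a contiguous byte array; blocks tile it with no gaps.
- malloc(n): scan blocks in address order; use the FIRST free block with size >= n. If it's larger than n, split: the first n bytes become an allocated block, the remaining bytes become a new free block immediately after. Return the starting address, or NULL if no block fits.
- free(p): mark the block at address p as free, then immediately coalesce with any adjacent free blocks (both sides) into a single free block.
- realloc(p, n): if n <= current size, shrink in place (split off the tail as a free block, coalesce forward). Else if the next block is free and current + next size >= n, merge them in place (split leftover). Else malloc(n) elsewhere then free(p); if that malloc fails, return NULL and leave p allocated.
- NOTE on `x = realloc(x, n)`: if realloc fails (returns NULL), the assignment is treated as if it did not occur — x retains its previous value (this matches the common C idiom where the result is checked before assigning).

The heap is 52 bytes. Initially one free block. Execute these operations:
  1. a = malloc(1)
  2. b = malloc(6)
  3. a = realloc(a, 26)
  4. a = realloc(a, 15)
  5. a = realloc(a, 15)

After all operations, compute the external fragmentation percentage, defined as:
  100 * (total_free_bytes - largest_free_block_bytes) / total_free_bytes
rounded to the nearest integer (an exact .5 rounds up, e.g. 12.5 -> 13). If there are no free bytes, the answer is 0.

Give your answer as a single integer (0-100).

Op 1: a = malloc(1) -> a = 0; heap: [0-0 ALLOC][1-51 FREE]
Op 2: b = malloc(6) -> b = 1; heap: [0-0 ALLOC][1-6 ALLOC][7-51 FREE]
Op 3: a = realloc(a, 26) -> a = 7; heap: [0-0 FREE][1-6 ALLOC][7-32 ALLOC][33-51 FREE]
Op 4: a = realloc(a, 15) -> a = 7; heap: [0-0 FREE][1-6 ALLOC][7-21 ALLOC][22-51 FREE]
Op 5: a = realloc(a, 15) -> a = 7; heap: [0-0 FREE][1-6 ALLOC][7-21 ALLOC][22-51 FREE]
Free blocks: [1 30] total_free=31 largest=30 -> 100*(31-30)/31 = 100/31 ≈ 3.226 -> rounds to 3

Answer: 3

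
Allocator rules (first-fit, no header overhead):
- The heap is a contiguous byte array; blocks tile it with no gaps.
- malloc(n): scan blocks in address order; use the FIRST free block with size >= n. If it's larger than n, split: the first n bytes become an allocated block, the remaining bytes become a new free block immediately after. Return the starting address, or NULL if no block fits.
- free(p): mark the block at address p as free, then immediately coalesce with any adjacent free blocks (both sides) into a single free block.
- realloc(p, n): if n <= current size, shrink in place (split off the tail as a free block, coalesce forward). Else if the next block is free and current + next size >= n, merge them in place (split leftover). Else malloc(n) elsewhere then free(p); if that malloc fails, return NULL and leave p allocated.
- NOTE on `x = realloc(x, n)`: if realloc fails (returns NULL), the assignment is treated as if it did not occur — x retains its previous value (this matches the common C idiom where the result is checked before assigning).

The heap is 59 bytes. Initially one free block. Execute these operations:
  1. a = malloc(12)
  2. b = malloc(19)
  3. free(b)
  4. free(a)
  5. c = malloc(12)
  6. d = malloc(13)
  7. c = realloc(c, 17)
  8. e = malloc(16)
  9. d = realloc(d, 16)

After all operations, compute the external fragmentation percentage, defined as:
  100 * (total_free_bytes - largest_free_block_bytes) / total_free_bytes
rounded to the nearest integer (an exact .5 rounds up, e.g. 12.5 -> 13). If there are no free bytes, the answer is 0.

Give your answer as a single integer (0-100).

Answer: 8

Derivation:
Op 1: a = malloc(12) -> a = 0; heap: [0-11 ALLOC][12-58 FREE]
Op 2: b = malloc(19) -> b = 12; heap: [0-11 ALLOC][12-30 ALLOC][31-58 FREE]
Op 3: free(b) -> (freed b); heap: [0-11 ALLOC][12-58 FREE]
Op 4: free(a) -> (freed a); heap: [0-58 FREE]
Op 5: c = malloc(12) -> c = 0; heap: [0-11 ALLOC][12-58 FREE]
Op 6: d = malloc(13) -> d = 12; heap: [0-11 ALLOC][12-24 ALLOC][25-58 FREE]
Op 7: c = realloc(c, 17) -> c = 25; heap: [0-11 FREE][12-24 ALLOC][25-41 ALLOC][42-58 FREE]
Op 8: e = malloc(16) -> e = 42; heap: [0-11 FREE][12-24 ALLOC][25-41 ALLOC][42-57 ALLOC][58-58 FREE]
Op 9: d = realloc(d, 16) -> NULL (d unchanged); heap: [0-11 FREE][12-24 ALLOC][25-41 ALLOC][42-57 ALLOC][58-58 FREE]
Free blocks: [12 1] total_free=13 largest=12 -> 100*(13-12)/13 = 100/13 ≈ 7.692 -> rounds to 8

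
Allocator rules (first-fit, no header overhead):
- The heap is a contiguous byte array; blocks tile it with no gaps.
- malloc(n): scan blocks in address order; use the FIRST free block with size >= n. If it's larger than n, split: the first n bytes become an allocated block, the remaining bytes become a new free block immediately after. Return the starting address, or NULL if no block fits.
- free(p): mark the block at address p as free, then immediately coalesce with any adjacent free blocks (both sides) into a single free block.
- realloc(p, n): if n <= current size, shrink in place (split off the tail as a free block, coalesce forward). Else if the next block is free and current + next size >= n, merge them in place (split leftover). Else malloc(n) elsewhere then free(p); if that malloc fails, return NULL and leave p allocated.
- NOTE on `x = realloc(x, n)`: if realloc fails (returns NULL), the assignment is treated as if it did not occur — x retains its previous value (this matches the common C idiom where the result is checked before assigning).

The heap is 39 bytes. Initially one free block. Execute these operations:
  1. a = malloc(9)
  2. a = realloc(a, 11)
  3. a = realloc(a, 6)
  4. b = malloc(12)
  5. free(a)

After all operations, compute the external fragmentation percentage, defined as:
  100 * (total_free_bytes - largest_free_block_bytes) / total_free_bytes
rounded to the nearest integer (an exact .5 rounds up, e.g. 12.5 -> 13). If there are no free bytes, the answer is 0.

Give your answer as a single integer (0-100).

Answer: 22

Derivation:
Op 1: a = malloc(9) -> a = 0; heap: [0-8 ALLOC][9-38 FREE]
Op 2: a = realloc(a, 11) -> a = 0; heap: [0-10 ALLOC][11-38 FREE]
Op 3: a = realloc(a, 6) -> a = 0; heap: [0-5 ALLOC][6-38 FREE]
Op 4: b = malloc(12) -> b = 6; heap: [0-5 ALLOC][6-17 ALLOC][18-38 FREE]
Op 5: free(a) -> (freed a); heap: [0-5 FREE][6-17 ALLOC][18-38 FREE]
Free blocks: [6 21] total_free=27 largest=21 -> 100*(27-21)/27 = 600/27 ≈ 22.222 -> rounds to 22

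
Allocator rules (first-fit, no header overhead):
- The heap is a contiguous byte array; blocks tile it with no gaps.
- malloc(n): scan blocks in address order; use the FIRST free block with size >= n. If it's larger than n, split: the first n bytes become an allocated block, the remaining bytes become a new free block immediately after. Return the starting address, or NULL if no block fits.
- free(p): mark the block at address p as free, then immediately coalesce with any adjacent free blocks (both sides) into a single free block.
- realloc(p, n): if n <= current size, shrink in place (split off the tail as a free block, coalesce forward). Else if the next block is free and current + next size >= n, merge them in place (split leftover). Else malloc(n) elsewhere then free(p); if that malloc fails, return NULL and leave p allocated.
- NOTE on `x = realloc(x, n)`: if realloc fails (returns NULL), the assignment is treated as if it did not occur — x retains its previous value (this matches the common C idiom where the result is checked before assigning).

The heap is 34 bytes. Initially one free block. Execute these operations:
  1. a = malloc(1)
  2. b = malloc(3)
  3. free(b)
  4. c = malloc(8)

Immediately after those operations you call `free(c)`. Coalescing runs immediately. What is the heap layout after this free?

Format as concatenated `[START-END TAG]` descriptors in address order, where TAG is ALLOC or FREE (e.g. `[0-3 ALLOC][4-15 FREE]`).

Answer: [0-0 ALLOC][1-33 FREE]

Derivation:
Op 1: a = malloc(1) -> a = 0; heap: [0-0 ALLOC][1-33 FREE]
Op 2: b = malloc(3) -> b = 1; heap: [0-0 ALLOC][1-3 ALLOC][4-33 FREE]
Op 3: free(b) -> (freed b); heap: [0-0 ALLOC][1-33 FREE]
Op 4: c = malloc(8) -> c = 1; heap: [0-0 ALLOC][1-8 ALLOC][9-33 FREE]
free(c): c = 1 -> block [1-8 ALLOC]; mark free, coalesce with adjacent free neighbors -> [0-0 ALLOC][1-33 FREE]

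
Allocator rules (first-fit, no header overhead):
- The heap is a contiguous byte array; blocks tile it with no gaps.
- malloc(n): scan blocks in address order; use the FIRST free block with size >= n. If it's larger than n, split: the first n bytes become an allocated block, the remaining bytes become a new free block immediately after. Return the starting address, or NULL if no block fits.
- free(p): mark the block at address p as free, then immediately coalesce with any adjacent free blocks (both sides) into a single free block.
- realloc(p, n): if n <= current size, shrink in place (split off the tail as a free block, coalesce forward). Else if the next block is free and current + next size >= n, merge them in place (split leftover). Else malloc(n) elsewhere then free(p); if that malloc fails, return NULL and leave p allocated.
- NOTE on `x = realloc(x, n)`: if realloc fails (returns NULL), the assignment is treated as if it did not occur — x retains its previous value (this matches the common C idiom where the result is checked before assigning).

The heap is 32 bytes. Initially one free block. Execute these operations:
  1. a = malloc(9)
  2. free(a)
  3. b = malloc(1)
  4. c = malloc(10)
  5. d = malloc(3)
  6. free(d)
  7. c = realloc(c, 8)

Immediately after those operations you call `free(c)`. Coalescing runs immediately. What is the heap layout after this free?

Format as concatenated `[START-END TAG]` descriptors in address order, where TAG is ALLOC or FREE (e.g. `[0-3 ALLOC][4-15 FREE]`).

Op 1: a = malloc(9) -> a = 0; heap: [0-8 ALLOC][9-31 FREE]
Op 2: free(a) -> (freed a); heap: [0-31 FREE]
Op 3: b = malloc(1) -> b = 0; heap: [0-0 ALLOC][1-31 FREE]
Op 4: c = malloc(10) -> c = 1; heap: [0-0 ALLOC][1-10 ALLOC][11-31 FREE]
Op 5: d = malloc(3) -> d = 11; heap: [0-0 ALLOC][1-10 ALLOC][11-13 ALLOC][14-31 FREE]
Op 6: free(d) -> (freed d); heap: [0-0 ALLOC][1-10 ALLOC][11-31 FREE]
Op 7: c = realloc(c, 8) -> c = 1; heap: [0-0 ALLOC][1-8 ALLOC][9-31 FREE]
free(c): c = 1 -> block [1-8 ALLOC]; mark free, coalesce with adjacent free neighbors -> [0-0 ALLOC][1-31 FREE]

Answer: [0-0 ALLOC][1-31 FREE]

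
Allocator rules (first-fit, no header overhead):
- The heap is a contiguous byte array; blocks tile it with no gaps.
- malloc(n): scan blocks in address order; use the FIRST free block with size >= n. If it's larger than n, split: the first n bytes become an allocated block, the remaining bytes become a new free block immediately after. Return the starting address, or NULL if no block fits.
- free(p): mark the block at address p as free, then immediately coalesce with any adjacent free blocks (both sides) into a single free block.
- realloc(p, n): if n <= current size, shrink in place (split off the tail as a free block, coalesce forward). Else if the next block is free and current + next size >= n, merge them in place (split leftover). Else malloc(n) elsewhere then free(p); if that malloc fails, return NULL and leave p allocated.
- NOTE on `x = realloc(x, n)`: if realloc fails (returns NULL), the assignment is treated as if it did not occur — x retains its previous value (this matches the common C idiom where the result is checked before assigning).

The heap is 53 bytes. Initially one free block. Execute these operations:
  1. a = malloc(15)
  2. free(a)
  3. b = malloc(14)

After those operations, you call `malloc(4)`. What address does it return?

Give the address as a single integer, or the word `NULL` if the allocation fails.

Answer: 14

Derivation:
Op 1: a = malloc(15) -> a = 0; heap: [0-14 ALLOC][15-52 FREE]
Op 2: free(a) -> (freed a); heap: [0-52 FREE]
Op 3: b = malloc(14) -> b = 0; heap: [0-13 ALLOC][14-52 FREE]
malloc(4): first-fit scan over [0-13 ALLOC][14-52 FREE] -> 14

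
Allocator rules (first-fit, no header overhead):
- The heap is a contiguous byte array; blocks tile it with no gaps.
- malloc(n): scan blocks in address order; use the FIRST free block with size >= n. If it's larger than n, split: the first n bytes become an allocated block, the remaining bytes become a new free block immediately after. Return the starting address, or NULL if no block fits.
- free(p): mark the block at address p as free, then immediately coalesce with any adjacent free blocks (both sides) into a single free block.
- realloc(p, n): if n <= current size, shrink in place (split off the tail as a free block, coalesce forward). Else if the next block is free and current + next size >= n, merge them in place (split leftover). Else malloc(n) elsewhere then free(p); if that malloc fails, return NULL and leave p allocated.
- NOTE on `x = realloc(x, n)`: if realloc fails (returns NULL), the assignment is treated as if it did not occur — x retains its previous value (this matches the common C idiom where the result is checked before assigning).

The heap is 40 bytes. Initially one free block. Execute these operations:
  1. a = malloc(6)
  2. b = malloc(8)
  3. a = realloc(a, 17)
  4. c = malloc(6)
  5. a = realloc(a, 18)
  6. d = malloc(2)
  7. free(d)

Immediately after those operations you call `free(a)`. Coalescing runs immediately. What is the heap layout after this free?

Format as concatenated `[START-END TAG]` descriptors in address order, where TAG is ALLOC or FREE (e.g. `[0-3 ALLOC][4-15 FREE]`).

Answer: [0-5 ALLOC][6-13 ALLOC][14-39 FREE]

Derivation:
Op 1: a = malloc(6) -> a = 0; heap: [0-5 ALLOC][6-39 FREE]
Op 2: b = malloc(8) -> b = 6; heap: [0-5 ALLOC][6-13 ALLOC][14-39 FREE]
Op 3: a = realloc(a, 17) -> a = 14; heap: [0-5 FREE][6-13 ALLOC][14-30 ALLOC][31-39 FREE]
Op 4: c = malloc(6) -> c = 0; heap: [0-5 ALLOC][6-13 ALLOC][14-30 ALLOC][31-39 FREE]
Op 5: a = realloc(a, 18) -> a = 14; heap: [0-5 ALLOC][6-13 ALLOC][14-31 ALLOC][32-39 FREE]
Op 6: d = malloc(2) -> d = 32; heap: [0-5 ALLOC][6-13 ALLOC][14-31 ALLOC][32-33 ALLOC][34-39 FREE]
Op 7: free(d) -> (freed d); heap: [0-5 ALLOC][6-13 ALLOC][14-31 ALLOC][32-39 FREE]
free(a): a = 14 -> block [14-31 ALLOC]; mark free, coalesce with adjacent free neighbors -> [0-5 ALLOC][6-13 ALLOC][14-39 FREE]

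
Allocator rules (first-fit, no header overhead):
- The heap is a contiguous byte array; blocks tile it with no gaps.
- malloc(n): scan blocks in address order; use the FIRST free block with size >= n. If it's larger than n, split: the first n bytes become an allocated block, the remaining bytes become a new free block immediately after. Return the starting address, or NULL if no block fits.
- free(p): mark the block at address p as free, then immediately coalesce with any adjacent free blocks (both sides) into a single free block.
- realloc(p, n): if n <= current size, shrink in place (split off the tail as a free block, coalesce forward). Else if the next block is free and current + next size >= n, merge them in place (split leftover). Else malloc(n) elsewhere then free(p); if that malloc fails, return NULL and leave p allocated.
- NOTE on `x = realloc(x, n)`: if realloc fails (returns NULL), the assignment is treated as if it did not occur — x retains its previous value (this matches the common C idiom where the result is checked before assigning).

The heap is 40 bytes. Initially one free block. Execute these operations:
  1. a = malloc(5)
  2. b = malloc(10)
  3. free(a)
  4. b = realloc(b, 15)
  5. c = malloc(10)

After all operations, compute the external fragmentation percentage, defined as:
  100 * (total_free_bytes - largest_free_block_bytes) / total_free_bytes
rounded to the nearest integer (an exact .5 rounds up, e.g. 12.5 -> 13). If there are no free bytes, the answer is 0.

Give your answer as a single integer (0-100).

Answer: 33

Derivation:
Op 1: a = malloc(5) -> a = 0; heap: [0-4 ALLOC][5-39 FREE]
Op 2: b = malloc(10) -> b = 5; heap: [0-4 ALLOC][5-14 ALLOC][15-39 FREE]
Op 3: free(a) -> (freed a); heap: [0-4 FREE][5-14 ALLOC][15-39 FREE]
Op 4: b = realloc(b, 15) -> b = 5; heap: [0-4 FREE][5-19 ALLOC][20-39 FREE]
Op 5: c = malloc(10) -> c = 20; heap: [0-4 FREE][5-19 ALLOC][20-29 ALLOC][30-39 FREE]
Free blocks: [5 10] total_free=15 largest=10 -> 100*(15-10)/15 = 500/15 ≈ 33.333 -> rounds to 33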